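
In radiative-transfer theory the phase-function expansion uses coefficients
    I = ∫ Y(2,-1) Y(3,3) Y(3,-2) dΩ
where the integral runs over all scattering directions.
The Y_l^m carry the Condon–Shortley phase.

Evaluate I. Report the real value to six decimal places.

-0.210261

Checks pass: Σm=0; 8 even; l₃=3∈[1,5].
(2·2+1)(2·3+1)(2·3+1) = 245
Δ: 2! 2! 4! / 9! → 1/3780
sum: t=0:+1/24 t=1:−1/4 t=2:+1/24 = -1/6
3j²(2 3 3; 0 0 0) = Δ·Π!·Σ² = 4/105  (sign +1)
sum: t=2:+1/48 = 1/48
3j²(2 3 3; -1 3 -2) = Δ·Π!·Σ² = 5/84  (sign -1)
combine: 4πI² = 245·4/105·5/84 = 5/9
take √, sign -1: I = -0.21026104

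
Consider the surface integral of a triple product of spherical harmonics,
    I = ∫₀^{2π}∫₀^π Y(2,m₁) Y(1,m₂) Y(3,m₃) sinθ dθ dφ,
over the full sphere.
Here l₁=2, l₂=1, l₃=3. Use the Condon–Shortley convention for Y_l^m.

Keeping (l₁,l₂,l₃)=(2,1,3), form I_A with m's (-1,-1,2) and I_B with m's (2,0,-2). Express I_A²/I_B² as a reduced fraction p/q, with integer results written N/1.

2/1

Shared (l₁,l₂,l₃)=(2,1,3): N and (l;000)² cancel in I_A²/I_B².
A: Δ = 0!·4!·2!/7! = 1/105; Racah Σ t=0..0: t=0:+1/12 = 1/12; ⇒ 3j(2 1 3; -1 -1 2)² = 2/21, sgn -1
B: Δ = 0!·4!·2!/7! = 1/105; Racah Σ t=0..0: t=0:+1/24 = 1/24; ⇒ 3j(2 1 3; 2 0 -2)² = 1/21, sgn -1
I_A²/I_B² = (2/21)/(1/21) = 2/1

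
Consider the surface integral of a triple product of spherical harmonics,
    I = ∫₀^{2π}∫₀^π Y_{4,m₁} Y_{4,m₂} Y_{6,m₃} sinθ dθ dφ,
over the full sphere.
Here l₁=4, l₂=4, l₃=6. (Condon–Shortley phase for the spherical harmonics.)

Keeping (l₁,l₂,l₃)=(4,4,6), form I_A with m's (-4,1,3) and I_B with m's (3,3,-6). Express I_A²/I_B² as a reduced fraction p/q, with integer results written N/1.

40/77

Same 4,4,6: normalisation and zero-m 3j drop out of the ratio.
A: Δ: 2! 6! 6! / 15! → 1/1261260; sum: t=2:+1/51840 = 1/51840; 3j²(4 4 6; -4 1 3) = Δ·Π!·Σ² = 8/429  (sign -1)
B: Δ: 2! 6! 6! / 15! → 1/1261260; sum: t=1:−1/518400 = -1/518400; 3j²(4 4 6; 3 3 -6) = Δ·Π!·Σ² = 7/195  (sign -1)
I_A²/I_B² = (8/429)/(7/195) = 40/77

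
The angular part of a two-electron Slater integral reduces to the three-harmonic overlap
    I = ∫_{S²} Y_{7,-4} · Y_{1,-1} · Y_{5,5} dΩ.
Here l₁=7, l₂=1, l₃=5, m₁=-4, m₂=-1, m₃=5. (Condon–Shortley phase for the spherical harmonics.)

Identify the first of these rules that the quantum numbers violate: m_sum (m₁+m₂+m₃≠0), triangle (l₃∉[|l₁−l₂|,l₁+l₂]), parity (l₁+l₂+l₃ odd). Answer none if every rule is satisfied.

triangle

azimuthal sum: -4 − 1 + 5 = 0  ✓
6 ≤ 5 ≤ 8 (triangle on l)  ✗
L = 7 + 1 + 5 = 13 (odd)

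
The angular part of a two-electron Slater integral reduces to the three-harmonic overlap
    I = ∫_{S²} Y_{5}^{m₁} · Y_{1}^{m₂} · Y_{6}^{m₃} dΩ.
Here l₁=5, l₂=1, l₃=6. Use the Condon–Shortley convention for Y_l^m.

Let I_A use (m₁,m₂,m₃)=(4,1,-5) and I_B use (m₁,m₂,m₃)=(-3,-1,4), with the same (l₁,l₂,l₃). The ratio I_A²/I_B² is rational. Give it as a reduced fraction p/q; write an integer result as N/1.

11/9

Shared (l₁,l₂,l₃)=(5,1,6): N and (l;000)² cancel in I_A²/I_B².
A: Δ = 0!·10!·2!/13! = 1/858; Racah Σ t=0..0: t=0:+1/725760 = 1/725760; ⇒ 3j(5 1 6; 4 1 -5)² = 5/78, sgn -1
B: Δ = 0!·10!·2!/13! = 1/858; Racah Σ t=0..0: t=0:+1/161280 = 1/161280; ⇒ 3j(5 1 6; -3 -1 4)² = 15/286, sgn +1
I_A²/I_B² = (5/78)/(15/286) = 11/9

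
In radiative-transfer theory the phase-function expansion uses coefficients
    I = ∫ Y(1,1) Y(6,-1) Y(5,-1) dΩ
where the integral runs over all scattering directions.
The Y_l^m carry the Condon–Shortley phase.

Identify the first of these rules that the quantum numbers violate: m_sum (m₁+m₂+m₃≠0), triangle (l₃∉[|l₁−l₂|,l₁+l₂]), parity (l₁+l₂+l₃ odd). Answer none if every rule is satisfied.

Σmᵢ = -1  ✗
l₃∈[|l₁−l₂|,l₁+l₂]=[5,7], have l₃=5
Σlᵢ = 12 ⇒ even

m_sum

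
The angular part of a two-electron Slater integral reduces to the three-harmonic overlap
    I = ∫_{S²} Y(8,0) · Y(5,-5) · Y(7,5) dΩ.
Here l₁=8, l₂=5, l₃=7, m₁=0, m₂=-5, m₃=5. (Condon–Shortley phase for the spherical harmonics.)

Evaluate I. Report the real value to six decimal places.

Checks pass: Σm=0; 20 even; l₃=7∈[3,13].
(2·8+1)(2·5+1)(2·7+1) = 2805
Δ: 6! 10! 4! / 21! → 1/814773960
sum: t=1:−1/87091200 t=2:+1/4976640 t=3:−1/2073600 t=4:+1/4976640 t=5:−1/87091200 = -1/9676800
3j²(8 5 7; 0 0 0) = Δ·Π!·Σ² = 360/46189  (sign +1)
sum: t=0:+1/1393459200 = 1/1393459200
3j²(8 5 7; 0 -5 5) = Δ·Π!·Σ² = 15/4199  (sign +1)
combine: 4πI² = 2805·360/46189·15/4199 = 81000/1037153
take √, sign +1: I = 0.07883447

0.078834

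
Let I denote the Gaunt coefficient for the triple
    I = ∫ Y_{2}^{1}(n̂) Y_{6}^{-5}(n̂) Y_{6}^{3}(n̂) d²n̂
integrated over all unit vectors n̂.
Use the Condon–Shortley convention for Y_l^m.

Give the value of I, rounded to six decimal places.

Σmᵢ = -1 ≠ 0, so the φ-integral vanishes; I = 0

0.000000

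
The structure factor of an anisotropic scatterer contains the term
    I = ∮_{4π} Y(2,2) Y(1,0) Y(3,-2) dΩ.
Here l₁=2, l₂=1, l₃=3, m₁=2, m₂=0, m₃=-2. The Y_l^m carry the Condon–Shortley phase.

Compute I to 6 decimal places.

0.184674

m-sum 0 ✓  L=6 even ✓  1≤3≤3 ✓
Π(2lᵢ+1) = 5×3×7 = 105
triangle coeff Δ(2,1,3) = 1/105
Σ_t [0,0]: t=0:+1/4 = 1/4
(3j)²=3/35 [(2 1 3; 0 0 0)], sign=-1
Σ_t [0,0]: t=0:+1/24 = 1/24
(3j)²=1/21 [(2 1 3; 2 0 -2)], sign=-1
⇒ 4πI² = 3/7
I = (+1)√(3/7/(4π)) = 0.18467439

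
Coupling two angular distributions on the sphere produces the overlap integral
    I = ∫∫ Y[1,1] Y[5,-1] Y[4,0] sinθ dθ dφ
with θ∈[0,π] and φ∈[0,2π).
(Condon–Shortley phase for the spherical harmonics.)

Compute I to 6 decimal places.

-0.190188

Checks pass: Σm=0; 10 even; l₃=4∈[4,6].
(2·1+1)(2·5+1)(2·4+1) = 297
Δ: 2! 0! 8! / 11! → 1/495
sum: t=1:−1/576 = -1/576
3j²(1 5 4; 0 0 0) = Δ·Π!·Σ² = 5/99  (sign -1)
sum: t=0:+1/1152 = 1/1152
3j²(1 5 4; 1 -1 0) = Δ·Π!·Σ² = 1/33  (sign +1)
combine: 4πI² = 297·5/99·1/33 = 5/11
take √, sign -1: I = -0.19018827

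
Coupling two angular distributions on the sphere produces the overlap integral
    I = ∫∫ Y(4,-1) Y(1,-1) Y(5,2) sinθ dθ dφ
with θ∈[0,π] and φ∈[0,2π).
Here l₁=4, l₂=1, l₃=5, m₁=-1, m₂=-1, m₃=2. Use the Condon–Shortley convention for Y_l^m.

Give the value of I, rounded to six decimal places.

0.225034

m-sum 0 ✓  L=10 even ✓  3≤5≤5 ✓
Π(2lᵢ+1) = 9×3×11 = 297
triangle coeff Δ(4,1,5) = 1/495
Σ_t [0,0]: t=0:+1/576 = 1/576
(3j)²=5/99 [(4 1 5; 0 0 0)], sign=-1
Σ_t [0,0]: t=0:+1/1440 = 1/1440
(3j)²=7/165 [(4 1 5; -1 -1 2)], sign=-1
⇒ 4πI² = 7/11
I = (+1)√(7/11/(4π)) = 0.22503380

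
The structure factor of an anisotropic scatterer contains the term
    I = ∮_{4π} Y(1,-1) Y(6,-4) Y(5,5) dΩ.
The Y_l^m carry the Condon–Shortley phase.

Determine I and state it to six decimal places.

0.040859

Rules hold: Σm=0, L=12 even, 5≤5≤7.
N = 3·13·11 = 429
Δ = 2!·0!·10!/13! = 1/858
Racah Σ t=1..1: t=1:−1/14400 = -1/14400
⇒ 3j(1 6 5; 0 0 0)² = 6/143, sgn +1
Racah Σ t=2..2: t=2:+1/7257600 = 1/7257600
⇒ 3j(1 6 5; -1 -4 5)² = 1/858, sgn +1
4πI² = N·(3j₀)²·(3jₘ)² = 3/143
I = +1·√(0.020979/4π) = 0.04085899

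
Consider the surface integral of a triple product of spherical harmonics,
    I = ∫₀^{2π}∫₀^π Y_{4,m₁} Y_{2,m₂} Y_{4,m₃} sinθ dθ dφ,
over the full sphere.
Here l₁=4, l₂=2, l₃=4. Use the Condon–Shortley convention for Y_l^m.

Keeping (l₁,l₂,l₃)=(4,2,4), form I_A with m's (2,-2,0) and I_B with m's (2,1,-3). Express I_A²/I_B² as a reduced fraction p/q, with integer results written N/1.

36/35

l's match ⇒ only the (l;m) 3-j factors differ between A and B.
A: triangle coeff Δ(4,2,4) = 1/13860; Σ_t [0,0]: t=0:+1/192 = 1/192; (3j)²=3/77 [(4 2 4; 2 -2 0)], sign=+1
B: triangle coeff Δ(4,2,4) = 1/13860; Σ_t [1,2]: t=1:−1/240 t=2:+1/1440 = -1/288; (3j)²=5/132 [(4 2 4; 2 1 -3)], sign=+1
I_A²/I_B² = (3/77)/(5/132) = 36/35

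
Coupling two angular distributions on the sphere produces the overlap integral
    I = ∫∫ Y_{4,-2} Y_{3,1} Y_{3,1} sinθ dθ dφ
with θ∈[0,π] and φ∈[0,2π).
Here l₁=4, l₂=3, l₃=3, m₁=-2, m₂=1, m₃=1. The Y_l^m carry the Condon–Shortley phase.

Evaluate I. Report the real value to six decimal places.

m-sum 0 ✓  L=10 even ✓  1≤3≤7 ✓
Π(2lᵢ+1) = 9×7×7 = 441
triangle coeff Δ(4,3,3) = 1/34650
Σ_t [1,3]: t=1:−1/72 t=2:+1/16 t=3:−1/72 = 5/144
(3j)²=2/77 [(4 3 3; 0 0 0)], sign=-1
Σ_t [2,4]: t=2:+1/192 t=3:−1/36 t=4:+1/192 = -5/288
(3j)²=20/693 [(4 3 3; -2 1 1)], sign=-1
⇒ 4πI² = 40/121
I = (+1)√(40/121/(4π)) = 0.16219310

0.162193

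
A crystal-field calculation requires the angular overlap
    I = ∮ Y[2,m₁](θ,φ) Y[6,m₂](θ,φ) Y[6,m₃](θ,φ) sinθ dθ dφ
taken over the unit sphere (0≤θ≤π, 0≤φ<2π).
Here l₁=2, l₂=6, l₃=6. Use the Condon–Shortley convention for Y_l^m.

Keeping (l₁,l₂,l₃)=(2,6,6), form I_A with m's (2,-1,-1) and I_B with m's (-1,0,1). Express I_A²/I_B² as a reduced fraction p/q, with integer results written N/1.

42/1

l's match ⇒ only the (l;m) 3-j factors differ between A and B.
A: triangle coeff Δ(2,6,6) = 1/90090; Σ_t [0,0]: t=0:+1/57600 = 1/57600; (3j)²=21/715 [(2 6 6; 2 -1 -1)], sign=-1
B: triangle coeff Δ(2,6,6) = 1/90090; Σ_t [1,2]: t=1:−1/28800 t=2:+1/34560 = -1/172800; (3j)²=1/1430 [(2 6 6; -1 0 1)], sign=+1
I_A²/I_B² = (21/715)/(1/1430) = 42/1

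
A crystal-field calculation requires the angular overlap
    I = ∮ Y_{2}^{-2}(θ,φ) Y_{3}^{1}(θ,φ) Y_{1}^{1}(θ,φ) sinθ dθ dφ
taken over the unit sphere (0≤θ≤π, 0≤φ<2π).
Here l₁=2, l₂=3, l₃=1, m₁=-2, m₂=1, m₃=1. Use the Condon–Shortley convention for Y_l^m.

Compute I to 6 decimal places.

Checks pass: Σm=0; 6 even; l₃=1∈[1,5].
(2·2+1)(2·3+1)(2·1+1) = 105
Δ: 4! 0! 2! / 7! → 1/105
sum: t=2:+1/4 = 1/4
3j²(2 3 1; 0 0 0) = Δ·Π!·Σ² = 3/35  (sign -1)
sum: t=4:+1/48 = 1/48
3j²(2 3 1; -2 1 1) = Δ·Π!·Σ² = 1/105  (sign +1)
combine: 4πI² = 105·3/35·1/105 = 3/35
take √, sign -1: I = -0.08258890

-0.082589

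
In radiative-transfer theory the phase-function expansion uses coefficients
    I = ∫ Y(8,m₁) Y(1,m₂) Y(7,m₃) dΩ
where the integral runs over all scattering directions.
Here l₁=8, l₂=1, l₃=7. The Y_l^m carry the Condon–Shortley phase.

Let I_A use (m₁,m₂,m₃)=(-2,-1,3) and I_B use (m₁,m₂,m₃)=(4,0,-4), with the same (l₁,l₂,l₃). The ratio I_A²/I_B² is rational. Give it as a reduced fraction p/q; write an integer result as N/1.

5/16

l's match ⇒ only the (l;m) 3-j factors differ between A and B.
A: triangle coeff Δ(8,1,7) = 1/2040; Σ_t [0,0]: t=0:+1/174182400 = 1/174182400; (3j)²=1/136 [(8 1 7; -2 -1 3)], sign=+1
B: triangle coeff Δ(8,1,7) = 1/2040; Σ_t [1,1]: t=1:−1/239500800 = -1/239500800; (3j)²=2/85 [(8 1 7; 4 0 -4)], sign=+1
I_A²/I_B² = (1/136)/(2/85) = 5/16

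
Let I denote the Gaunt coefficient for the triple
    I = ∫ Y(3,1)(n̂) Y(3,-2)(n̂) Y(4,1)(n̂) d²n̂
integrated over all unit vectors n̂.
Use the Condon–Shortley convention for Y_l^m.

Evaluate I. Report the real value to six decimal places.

0.145070

m-sum 0 ✓  L=10 even ✓  0≤4≤6 ✓
Π(2lᵢ+1) = 7×7×9 = 441
triangle coeff Δ(3,3,4) = 1/34650
Σ_t [0,2]: t=0:+1/72 t=1:−1/16 t=2:+1/72 = -5/144
(3j)²=2/77 [(3 3 4; 0 0 0)], sign=-1
Σ_t [0,1]: t=0:+1/48 t=1:−1/144 = 1/72
(3j)²=16/693 [(3 3 4; 1 -2 1)], sign=-1
⇒ 4πI² = 32/121
I = (+1)√(32/121/(4π)) = 0.14506992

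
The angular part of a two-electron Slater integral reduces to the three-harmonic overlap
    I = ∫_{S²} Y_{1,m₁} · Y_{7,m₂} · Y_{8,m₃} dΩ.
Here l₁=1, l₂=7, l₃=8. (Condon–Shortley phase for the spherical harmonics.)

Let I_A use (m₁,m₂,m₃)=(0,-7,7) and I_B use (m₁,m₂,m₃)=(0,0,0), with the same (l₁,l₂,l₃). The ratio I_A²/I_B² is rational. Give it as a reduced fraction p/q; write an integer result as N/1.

15/64

l's match ⇒ only the (l;m) 3-j factors differ between A and B.
A: triangle coeff Δ(1,7,8) = 1/2040; Σ_t [0,0]: t=0:+1/87178291200 = 1/87178291200; (3j)²=1/136 [(1 7 8; 0 -7 7)], sign=-1
B: triangle coeff Δ(1,7,8) = 1/2040; Σ_t [0,0]: t=0:+1/25401600 = 1/25401600; (3j)²=8/255 [(1 7 8; 0 0 0)], sign=+1
I_A²/I_B² = (1/136)/(8/255) = 15/64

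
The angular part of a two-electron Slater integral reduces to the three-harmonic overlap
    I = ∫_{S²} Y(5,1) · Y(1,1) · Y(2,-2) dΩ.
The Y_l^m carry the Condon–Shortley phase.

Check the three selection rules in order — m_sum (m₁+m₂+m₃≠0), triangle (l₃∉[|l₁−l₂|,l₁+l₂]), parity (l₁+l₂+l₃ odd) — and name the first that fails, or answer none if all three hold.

triangle

azimuthal sum: 1 + 1 − 2 = 0  ✓
4 ≤ 2 ≤ 6 (triangle on l)  ✗
L = 5 + 1 + 2 = 8 (even)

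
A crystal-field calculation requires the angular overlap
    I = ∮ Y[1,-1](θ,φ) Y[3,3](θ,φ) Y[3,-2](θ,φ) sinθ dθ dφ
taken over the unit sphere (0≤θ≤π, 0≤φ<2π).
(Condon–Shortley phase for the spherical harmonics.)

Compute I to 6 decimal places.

L=7 odd ⇒ parity kills the (l;000) factor ⇒ I = 0

0.000000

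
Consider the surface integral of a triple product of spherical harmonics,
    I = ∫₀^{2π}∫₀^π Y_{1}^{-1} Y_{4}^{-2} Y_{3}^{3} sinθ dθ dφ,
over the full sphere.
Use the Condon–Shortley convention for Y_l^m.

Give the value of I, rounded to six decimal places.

0.061558

m-sum 0 ✓  L=8 even ✓  3≤3≤5 ✓
Π(2lᵢ+1) = 3×9×7 = 189
triangle coeff Δ(1,4,3) = 1/252
Σ_t [1,1]: t=1:−1/36 = -1/36
(3j)²=4/63 [(1 4 3; 0 0 0)], sign=+1
Σ_t [2,2]: t=2:+1/1440 = 1/1440
(3j)²=1/252 [(1 4 3; -1 -2 3)], sign=+1
⇒ 4πI² = 1/21
I = (+1)√(1/21/(4π)) = 0.06155813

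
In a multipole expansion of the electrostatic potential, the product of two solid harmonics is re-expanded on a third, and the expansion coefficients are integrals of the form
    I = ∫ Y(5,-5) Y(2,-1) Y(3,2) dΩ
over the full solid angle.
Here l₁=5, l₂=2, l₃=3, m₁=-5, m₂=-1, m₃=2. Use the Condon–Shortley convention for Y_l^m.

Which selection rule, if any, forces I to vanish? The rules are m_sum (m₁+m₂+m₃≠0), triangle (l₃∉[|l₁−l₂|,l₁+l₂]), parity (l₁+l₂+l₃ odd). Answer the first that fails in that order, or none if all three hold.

m_sum

Σmᵢ = -4  ✗
l₃∈[|l₁−l₂|,l₁+l₂]=[3,7], have l₃=3
Σlᵢ = 10 ⇒ even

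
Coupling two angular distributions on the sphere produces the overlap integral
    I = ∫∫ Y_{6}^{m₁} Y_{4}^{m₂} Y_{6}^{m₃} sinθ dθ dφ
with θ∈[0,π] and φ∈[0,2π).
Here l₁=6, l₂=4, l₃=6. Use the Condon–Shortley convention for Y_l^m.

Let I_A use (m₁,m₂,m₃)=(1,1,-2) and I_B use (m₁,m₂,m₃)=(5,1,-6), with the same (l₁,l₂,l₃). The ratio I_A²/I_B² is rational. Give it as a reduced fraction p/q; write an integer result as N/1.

Same 6,4,6: normalisation and zero-m 3j drop out of the ratio.
A: Δ: 4! 8! 4! / 17! → 1/15315300; sum: t=1:−1/82944 t=2:+1/17280 t=3:−1/34560 t=4:+1/725760 = 53/2903040; 3j²(6 4 6; 1 1 -2) = Δ·Π!·Σ² = 2809/306306  (sign +1)
B: Δ: 4! 8! 4! / 17! → 1/15315300; sum: t=1:−1/5806080 = -1/5806080; 3j²(6 4 6; 5 1 -6) = Δ·Π!·Σ² = 165/6188  (sign -1)
I_A²/I_B² = (2809/306306)/(165/6188) = 5618/16335

5618/16335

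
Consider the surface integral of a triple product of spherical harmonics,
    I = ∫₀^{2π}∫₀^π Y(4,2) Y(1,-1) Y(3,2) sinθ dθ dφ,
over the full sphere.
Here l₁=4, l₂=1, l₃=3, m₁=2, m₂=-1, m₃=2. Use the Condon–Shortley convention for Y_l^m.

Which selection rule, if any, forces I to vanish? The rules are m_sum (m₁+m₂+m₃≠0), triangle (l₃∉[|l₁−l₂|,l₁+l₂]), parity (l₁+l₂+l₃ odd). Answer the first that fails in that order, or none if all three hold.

m_sum

azimuthal sum: 2 − 1 + 2 = 3  ✗
3 ≤ 3 ≤ 5 (triangle on l)
L = 4 + 1 + 3 = 8 (even)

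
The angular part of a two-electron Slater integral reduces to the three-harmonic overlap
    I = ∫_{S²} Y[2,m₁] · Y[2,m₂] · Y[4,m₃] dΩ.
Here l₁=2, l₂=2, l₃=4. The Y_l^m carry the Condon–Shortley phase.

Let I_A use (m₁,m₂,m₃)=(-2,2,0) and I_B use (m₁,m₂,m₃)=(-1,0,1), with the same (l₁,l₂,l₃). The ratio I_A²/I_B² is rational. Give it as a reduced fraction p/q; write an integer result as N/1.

Shared (l₁,l₂,l₃)=(2,2,4): N and (l;000)² cancel in I_A²/I_B².
A: Δ = 0!·4!·4!/9! = 1/630; Racah Σ t=0..0: t=0:+1/576 = 1/576; ⇒ 3j(2 2 4; -2 2 0)² = 1/630, sgn +1
B: Δ = 0!·4!·4!/9! = 1/630; Racah Σ t=0..0: t=0:+1/24 = 1/24; ⇒ 3j(2 2 4; -1 0 1)² = 1/21, sgn -1
I_A²/I_B² = (1/630)/(1/21) = 1/30

1/30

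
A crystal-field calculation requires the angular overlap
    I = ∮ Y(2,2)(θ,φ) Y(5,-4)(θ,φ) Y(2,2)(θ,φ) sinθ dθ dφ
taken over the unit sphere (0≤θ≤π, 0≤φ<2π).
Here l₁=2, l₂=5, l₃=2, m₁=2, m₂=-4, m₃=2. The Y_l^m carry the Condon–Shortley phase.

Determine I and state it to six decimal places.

0.000000

triangle: need 3≤l₃≤7, have 2; I=0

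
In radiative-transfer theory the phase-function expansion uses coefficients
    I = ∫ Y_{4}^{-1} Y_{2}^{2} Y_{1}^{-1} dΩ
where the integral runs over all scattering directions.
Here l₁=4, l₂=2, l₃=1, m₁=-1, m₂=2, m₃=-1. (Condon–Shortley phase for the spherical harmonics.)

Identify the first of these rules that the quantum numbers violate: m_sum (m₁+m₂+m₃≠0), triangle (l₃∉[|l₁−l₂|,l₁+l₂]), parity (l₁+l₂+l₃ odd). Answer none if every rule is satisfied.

Σmᵢ = 0  ✓
l₃∈[|l₁−l₂|,l₁+l₂]=[2,6], have l₃=1  ✗
Σlᵢ = 7 ⇒ odd

triangle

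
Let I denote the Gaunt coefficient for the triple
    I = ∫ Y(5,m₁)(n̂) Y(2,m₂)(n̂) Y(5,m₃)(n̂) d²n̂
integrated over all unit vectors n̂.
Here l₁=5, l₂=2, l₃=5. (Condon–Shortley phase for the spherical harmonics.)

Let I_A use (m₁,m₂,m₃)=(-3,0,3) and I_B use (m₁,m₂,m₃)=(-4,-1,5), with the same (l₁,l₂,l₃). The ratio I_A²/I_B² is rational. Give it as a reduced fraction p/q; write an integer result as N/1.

1/135

Shared (l₁,l₂,l₃)=(5,2,5): N and (l;000)² cancel in I_A²/I_B².
A: Δ = 2!·8!·2!/13! = 1/38610; Racah Σ t=0..2: t=0:+1/161280 t=1:−1/5040 t=2:+1/5760 = -1/53760; ⇒ 3j(5 2 5; -3 0 3)² = 1/4290, sgn -1
B: Δ = 2!·8!·2!/13! = 1/38610; Racah Σ t=1..1: t=1:−1/80640 = -1/80640; ⇒ 3j(5 2 5; -4 -1 5)² = 9/286, sgn -1
I_A²/I_B² = (1/4290)/(9/286) = 1/135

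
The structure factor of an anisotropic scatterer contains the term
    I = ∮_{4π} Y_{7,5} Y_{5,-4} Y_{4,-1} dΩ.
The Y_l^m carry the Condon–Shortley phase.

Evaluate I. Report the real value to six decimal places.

Rules hold: Σm=0, L=16 even, 2≤4≤12.
N = 15·11·9 = 1485
Δ = 8!·6!·2!/17! = 1/6126120
Racah Σ t=3..5: t=3:−1/69120 t=4:+1/20736 t=5:−1/69120 = 1/51840
⇒ 3j(7 5 4; 0 0 0)² = 280/21879, sgn +1
Racah Σ t=0..1: t=0:+1/1935360 t=1:−1/1209600 = -1/3225600
⇒ 3j(7 5 4; 5 -4 -1)² = 243/61880, sgn +1
4πI² = N·(3j₀)²·(3jₘ)² = 3645/48841
I = +1·√(0.0746299/4π) = 0.07706400

0.077064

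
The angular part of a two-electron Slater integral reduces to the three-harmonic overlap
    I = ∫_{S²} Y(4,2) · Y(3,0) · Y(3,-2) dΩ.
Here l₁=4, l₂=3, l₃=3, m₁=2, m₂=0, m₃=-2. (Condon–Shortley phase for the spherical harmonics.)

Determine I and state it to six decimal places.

Checks pass: Σm=0; 10 even; l₃=3∈[1,7].
(2·4+1)(2·3+1)(2·3+1) = 441
Δ: 4! 4! 2! / 11! → 1/34650
sum: t=1:−1/72 t=2:+1/16 t=3:−1/72 = 5/144
3j²(4 3 3; 0 0 0) = Δ·Π!·Σ² = 2/77  (sign -1)
sum: t=1:−1/72 t=2:+1/96 = -1/288
3j²(4 3 3; 2 0 -2) = Δ·Π!·Σ² = 1/462  (sign +1)
combine: 4πI² = 441·2/77·1/462 = 3/121
take √, sign -1: I = -0.04441841

-0.044418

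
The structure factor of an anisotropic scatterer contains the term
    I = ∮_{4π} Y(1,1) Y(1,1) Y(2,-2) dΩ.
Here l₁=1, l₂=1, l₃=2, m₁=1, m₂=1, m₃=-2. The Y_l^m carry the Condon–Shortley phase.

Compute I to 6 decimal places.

0.309019

Checks pass: Σm=0; 4 even; l₃=2∈[0,2].
(2·1+1)(2·1+1)(2·2+1) = 45
Δ: 0! 2! 2! / 5! → 1/30
sum: t=0:+1/1 = 1/1
3j²(1 1 2; 0 0 0) = Δ·Π!·Σ² = 2/15  (sign +1)
sum: t=0:+1/4 = 1/4
3j²(1 1 2; 1 1 -2) = Δ·Π!·Σ² = 1/5  (sign +1)
combine: 4πI² = 45·2/15·1/5 = 6/5
take √, sign +1: I = 0.30901936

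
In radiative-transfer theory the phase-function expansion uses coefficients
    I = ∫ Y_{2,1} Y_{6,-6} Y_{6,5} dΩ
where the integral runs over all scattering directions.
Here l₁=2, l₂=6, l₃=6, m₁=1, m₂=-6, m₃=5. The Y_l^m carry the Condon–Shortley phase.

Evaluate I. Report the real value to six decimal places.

0.178412

Rules hold: Σm=0, L=14 even, 4≤6≤8.
N = 5·13·13 = 845
Δ = 2!·2!·10!/15! = 1/90090
Racah Σ t=0..2: t=0:+1/69120 t=1:−1/14400 t=2:+1/69120 = -7/172800
⇒ 3j(2 6 6; 0 0 0)² = 14/715, sgn -1
Racah Σ t=0..0: t=0:+1/7257600 = 1/7257600
⇒ 3j(2 6 6; 1 -6 5)² = 11/455, sgn -1
4πI² = N·(3j₀)²·(3jₘ)² = 2/5
I = +1·√(0.4/4π) = 0.17841241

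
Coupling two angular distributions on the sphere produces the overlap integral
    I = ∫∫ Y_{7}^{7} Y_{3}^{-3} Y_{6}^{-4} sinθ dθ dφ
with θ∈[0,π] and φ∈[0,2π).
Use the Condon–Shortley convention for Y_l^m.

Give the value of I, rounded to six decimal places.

0.105068

Rules hold: Σm=0, L=16 even, 4≤6≤10.
N = 15·7·13 = 1365
Δ = 4!·10!·2!/17! = 1/2042040
Racah Σ t=1..3: t=1:−1/207360 t=2:+1/57600 t=3:−1/207360 = 1/129600
⇒ 3j(7 3 6; 0 0 0)² = 168/12155, sgn +1
Racah Σ t=0..0: t=0:+1/174182400 = 1/174182400
⇒ 3j(7 3 6; 7 -3 -4)² = 1/136, sgn +1
4πI² = N·(3j₀)²·(3jₘ)² = 441/3179
I = +1·√(0.138723/4π) = 0.10506767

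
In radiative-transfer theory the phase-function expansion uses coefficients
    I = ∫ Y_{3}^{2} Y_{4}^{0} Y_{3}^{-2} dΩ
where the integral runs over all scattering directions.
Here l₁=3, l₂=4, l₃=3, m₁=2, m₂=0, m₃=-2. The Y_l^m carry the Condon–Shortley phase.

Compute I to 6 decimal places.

Rules hold: Σm=0, L=10 even, 1≤3≤7.
N = 7·9·7 = 441
Δ = 4!·2!·4!/11! = 1/34650
Racah Σ t=1..3: t=1:−1/72 t=2:+1/16 t=3:−1/72 = 5/144
⇒ 3j(3 4 3; 0 0 0)² = 2/77, sgn -1
Racah Σ t=0..1: t=0:+1/576 t=1:−1/72 = -7/576
⇒ 3j(3 4 3; 2 0 -2)² = 7/198, sgn +1
4πI² = N·(3j₀)²·(3jₘ)² = 49/121
I = -1·√(0.404959/4π) = -0.17951487

-0.179515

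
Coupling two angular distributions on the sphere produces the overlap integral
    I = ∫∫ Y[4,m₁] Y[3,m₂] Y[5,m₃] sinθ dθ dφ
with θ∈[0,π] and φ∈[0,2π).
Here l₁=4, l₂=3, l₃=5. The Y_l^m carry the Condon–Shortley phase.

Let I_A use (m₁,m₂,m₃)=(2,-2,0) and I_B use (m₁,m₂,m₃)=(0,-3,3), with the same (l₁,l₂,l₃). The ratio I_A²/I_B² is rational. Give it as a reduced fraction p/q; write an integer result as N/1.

Same 4,3,5: normalisation and zero-m 3j drop out of the ratio.
A: Δ: 2! 6! 4! / 13! → 1/180180; sum: t=0:+1/576 t=1:−1/2880 = 1/720; 3j²(4 3 5; 2 -2 0) = Δ·Π!·Σ² = 80/3003  (sign -1)
B: Δ: 2! 6! 4! / 13! → 1/180180; sum: t=0:+1/2304 = 1/2304; 3j²(4 3 5; 0 -3 3) = Δ·Π!·Σ² = 5/143  (sign +1)
I_A²/I_B² = (80/3003)/(5/143) = 16/21

16/21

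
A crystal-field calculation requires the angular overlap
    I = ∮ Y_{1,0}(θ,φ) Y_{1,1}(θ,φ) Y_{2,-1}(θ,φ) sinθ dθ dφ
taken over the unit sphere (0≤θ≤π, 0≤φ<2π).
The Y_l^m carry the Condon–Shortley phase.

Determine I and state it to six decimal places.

-0.218510

m-sum 0 ✓  L=4 even ✓  0≤2≤2 ✓
Π(2lᵢ+1) = 3×3×5 = 45
triangle coeff Δ(1,1,2) = 1/30
Σ_t [0,0]: t=0:+1/1 = 1/1
(3j)²=2/15 [(1 1 2; 0 0 0)], sign=+1
Σ_t [0,0]: t=0:+1/2 = 1/2
(3j)²=1/10 [(1 1 2; 0 1 -1)], sign=-1
⇒ 4πI² = 3/5
I = (-1)√(3/5/(4π)) = -0.21850969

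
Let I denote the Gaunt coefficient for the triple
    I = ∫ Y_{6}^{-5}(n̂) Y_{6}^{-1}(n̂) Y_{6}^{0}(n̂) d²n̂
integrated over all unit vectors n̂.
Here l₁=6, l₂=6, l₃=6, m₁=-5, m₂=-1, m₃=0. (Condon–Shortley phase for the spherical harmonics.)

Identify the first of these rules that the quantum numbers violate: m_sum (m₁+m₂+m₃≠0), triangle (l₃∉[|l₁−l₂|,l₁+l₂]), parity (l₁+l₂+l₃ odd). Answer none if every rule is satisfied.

m_sum

m₁+m₂+m₃ = -5 − 1 + 0 = -6  ✗
triangle: |6−6|=0 ≤ l₃=6 ≤ 6+6=12
parity: l₁+l₂+l₃ = 18 is even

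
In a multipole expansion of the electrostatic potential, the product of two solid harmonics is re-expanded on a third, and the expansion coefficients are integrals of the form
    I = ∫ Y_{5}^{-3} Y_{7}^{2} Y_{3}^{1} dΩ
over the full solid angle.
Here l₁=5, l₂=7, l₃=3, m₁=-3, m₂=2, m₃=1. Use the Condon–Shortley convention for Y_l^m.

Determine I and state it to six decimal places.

l₁+l₂+l₃=15 is odd: 3j(l;000)=0 ⇒ I=0

0.000000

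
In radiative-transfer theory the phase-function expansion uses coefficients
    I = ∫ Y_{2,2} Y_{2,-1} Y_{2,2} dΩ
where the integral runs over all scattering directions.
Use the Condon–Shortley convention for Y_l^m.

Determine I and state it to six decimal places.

Σmᵢ = 3 ≠ 0, so the φ-integral vanishes; I = 0

0.000000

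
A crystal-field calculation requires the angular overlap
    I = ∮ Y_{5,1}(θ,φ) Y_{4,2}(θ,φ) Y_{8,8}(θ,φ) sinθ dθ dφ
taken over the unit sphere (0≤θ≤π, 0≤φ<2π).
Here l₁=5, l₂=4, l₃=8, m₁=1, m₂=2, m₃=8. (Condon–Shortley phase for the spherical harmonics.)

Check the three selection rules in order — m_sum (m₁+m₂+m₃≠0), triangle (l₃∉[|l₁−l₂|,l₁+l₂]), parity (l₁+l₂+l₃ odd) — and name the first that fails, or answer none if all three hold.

m_sum

azimuthal sum: 1 + 2 + 8 = 11  ✗
1 ≤ 8 ≤ 9 (triangle on l)
L = 5 + 4 + 8 = 17 (odd)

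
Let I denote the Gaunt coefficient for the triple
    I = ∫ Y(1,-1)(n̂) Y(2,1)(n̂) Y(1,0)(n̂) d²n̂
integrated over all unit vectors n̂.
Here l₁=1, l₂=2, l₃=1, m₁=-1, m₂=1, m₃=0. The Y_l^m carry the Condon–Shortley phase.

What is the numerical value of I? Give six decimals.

Checks pass: Σm=0; 4 even; l₃=1∈[1,3].
(2·1+1)(2·2+1)(2·1+1) = 45
Δ: 2! 0! 2! / 5! → 1/30
sum: t=1:−1/1 = -1/1
3j²(1 2 1; 0 0 0) = Δ·Π!·Σ² = 2/15  (sign +1)
sum: t=2:+1/2 = 1/2
3j²(1 2 1; -1 1 0) = Δ·Π!·Σ² = 1/10  (sign -1)
combine: 4πI² = 45·2/15·1/10 = 3/5
take √, sign -1: I = -0.21850969

-0.218510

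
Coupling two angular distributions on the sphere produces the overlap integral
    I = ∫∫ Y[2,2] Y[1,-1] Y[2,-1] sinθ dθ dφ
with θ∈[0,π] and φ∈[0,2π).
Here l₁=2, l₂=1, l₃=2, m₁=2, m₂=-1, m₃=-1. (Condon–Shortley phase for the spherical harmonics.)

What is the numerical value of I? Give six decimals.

0.000000

l₁+l₂+l₃=5 is odd: 3j(l;000)=0 ⇒ I=0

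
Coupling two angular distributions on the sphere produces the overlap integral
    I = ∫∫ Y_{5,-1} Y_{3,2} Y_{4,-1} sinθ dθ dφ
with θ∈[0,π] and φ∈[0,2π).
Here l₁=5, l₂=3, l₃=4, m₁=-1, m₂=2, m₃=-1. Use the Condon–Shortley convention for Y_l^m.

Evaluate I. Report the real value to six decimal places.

0.138239

Rules hold: Σm=0, L=12 even, 2≤4≤8.
N = 11·7·9 = 693
Δ = 4!·6!·2!/13! = 1/180180
Racah Σ t=1..3: t=1:−1/576 t=2:+1/144 t=3:−1/576 = 1/288
⇒ 3j(5 3 4; 0 0 0)² = 20/1001, sgn +1
Racah Σ t=3..4: t=3:−1/432 t=4:+1/1152 = -5/3456
⇒ 3j(5 3 4; -1 2 -1)² = 625/36036, sgn +1
4πI² = N·(3j₀)²·(3jₘ)² = 3125/13013
I = +1·√(0.240144/4π) = 0.13823925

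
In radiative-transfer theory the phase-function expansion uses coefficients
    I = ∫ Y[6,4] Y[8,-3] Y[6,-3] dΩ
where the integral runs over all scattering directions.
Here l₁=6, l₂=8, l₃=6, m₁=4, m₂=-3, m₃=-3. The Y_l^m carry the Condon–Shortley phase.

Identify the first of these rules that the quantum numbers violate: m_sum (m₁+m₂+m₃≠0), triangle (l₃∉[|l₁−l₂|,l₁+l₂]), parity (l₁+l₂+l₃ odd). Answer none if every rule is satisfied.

m_sum

m₁+m₂+m₃ = 4 − 3 − 3 = -2  ✗
triangle: |6−8|=2 ≤ l₃=6 ≤ 6+8=14
parity: l₁+l₂+l₃ = 20 is even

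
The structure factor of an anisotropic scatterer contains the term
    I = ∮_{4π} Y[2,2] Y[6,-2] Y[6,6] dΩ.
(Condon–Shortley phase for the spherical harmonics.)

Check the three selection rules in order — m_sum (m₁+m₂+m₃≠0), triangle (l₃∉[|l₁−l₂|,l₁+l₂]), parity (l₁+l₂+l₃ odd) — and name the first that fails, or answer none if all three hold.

m₁+m₂+m₃ = 2 − 2 + 6 = 6  ✗
triangle: |2−6|=4 ≤ l₃=6 ≤ 2+6=8
parity: l₁+l₂+l₃ = 14 is even

m_sum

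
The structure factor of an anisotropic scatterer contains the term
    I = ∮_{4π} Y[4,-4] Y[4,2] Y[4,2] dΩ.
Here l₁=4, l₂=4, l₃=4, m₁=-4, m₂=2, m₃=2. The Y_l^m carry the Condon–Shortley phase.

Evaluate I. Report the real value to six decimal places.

Rules hold: Σm=0, L=12 even, 0≤4≤8.
N = 9·9·9 = 729
Δ = 4!·4!·4!/13! = 1/450450
Racah Σ t=0..4: t=0:+1/13824 t=1:−1/216 t=2:+1/64 t=3:−1/216 t=4:+1/13824 = 5/768
⇒ 3j(4 4 4; 0 0 0)² = 18/1001, sgn +1
Racah Σ t=4..4: t=4:+1/2304 = 1/2304
⇒ 3j(4 4 4; -4 2 2)² = 5/143, sgn +1
4πI² = N·(3j₀)²·(3jₘ)² = 65610/143143
I = +1·√(0.458353/4π) = 0.19098314

0.190983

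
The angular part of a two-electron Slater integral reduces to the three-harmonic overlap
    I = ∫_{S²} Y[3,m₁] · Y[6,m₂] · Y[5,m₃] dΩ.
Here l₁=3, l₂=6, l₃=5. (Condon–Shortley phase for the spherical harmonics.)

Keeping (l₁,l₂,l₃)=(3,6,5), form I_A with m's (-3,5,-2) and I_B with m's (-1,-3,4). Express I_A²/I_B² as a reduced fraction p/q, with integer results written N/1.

11/12

Same 3,6,5: normalisation and zero-m 3j drop out of the ratio.
A: Δ: 4! 2! 8! / 15! → 1/675675; sum: t=4:+1/241920 = 1/241920; 3j²(3 6 5; -3 5 -2) = Δ·Π!·Σ² = 2/91  (sign -1)
B: Δ: 4! 2! 8! / 15! → 1/675675; sum: t=2:+1/40320 t=3:−1/241920 = 1/48384; 3j²(3 6 5; -1 -3 4) = Δ·Π!·Σ² = 24/1001  (sign -1)
I_A²/I_B² = (2/91)/(24/1001) = 11/12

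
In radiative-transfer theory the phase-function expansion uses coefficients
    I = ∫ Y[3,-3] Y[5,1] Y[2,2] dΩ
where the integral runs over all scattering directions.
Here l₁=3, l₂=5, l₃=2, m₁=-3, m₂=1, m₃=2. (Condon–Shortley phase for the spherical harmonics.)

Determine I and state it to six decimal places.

Checks pass: Σm=0; 10 even; l₃=2∈[2,8].
(2·3+1)(2·5+1)(2·2+1) = 385
Δ: 6! 0! 4! / 11! → 1/2310
sum: t=3:−1/144 = -1/144
3j²(3 5 2; 0 0 0) = Δ·Π!·Σ² = 10/231  (sign -1)
sum: t=6:+1/17280 = 1/17280
3j²(3 5 2; -3 1 2) = Δ·Π!·Σ² = 1/2310  (sign +1)
combine: 4πI² = 385·10/231·1/2310 = 5/693
take √, sign -1: I = -0.02396147

-0.023961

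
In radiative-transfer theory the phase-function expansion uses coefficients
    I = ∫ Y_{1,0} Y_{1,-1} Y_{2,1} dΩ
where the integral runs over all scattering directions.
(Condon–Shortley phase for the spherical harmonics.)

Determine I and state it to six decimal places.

-0.218510

Rules hold: Σm=0, L=4 even, 0≤2≤2.
N = 3·3·5 = 45
Δ = 0!·2!·2!/5! = 1/30
Racah Σ t=0..0: t=0:+1/1 = 1/1
⇒ 3j(1 1 2; 0 0 0)² = 2/15, sgn +1
Racah Σ t=0..0: t=0:+1/2 = 1/2
⇒ 3j(1 1 2; 0 -1 1)² = 1/10, sgn -1
4πI² = N·(3j₀)²·(3jₘ)² = 3/5
I = -1·√(0.6/4π) = -0.21850969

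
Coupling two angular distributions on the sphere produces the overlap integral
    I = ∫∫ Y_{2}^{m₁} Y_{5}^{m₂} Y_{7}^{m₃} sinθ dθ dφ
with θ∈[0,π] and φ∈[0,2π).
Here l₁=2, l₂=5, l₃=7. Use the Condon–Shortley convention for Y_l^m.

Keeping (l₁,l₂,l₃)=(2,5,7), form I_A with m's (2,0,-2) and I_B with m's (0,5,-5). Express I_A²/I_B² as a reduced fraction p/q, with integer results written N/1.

l's match ⇒ only the (l;m) 3-j factors differ between A and B.
A: triangle coeff Δ(2,5,7) = 1/15015; Σ_t [0,0]: t=0:+1/345600 = 1/345600; (3j)²=6/715 [(2 5 7; 2 0 -2)], sign=-1
B: triangle coeff Δ(2,5,7) = 1/15015; Σ_t [0,0]: t=0:+1/14515200 = 1/14515200; (3j)²=2/455 [(2 5 7; 0 5 -5)], sign=+1
I_A²/I_B² = (6/715)/(2/455) = 21/11

21/11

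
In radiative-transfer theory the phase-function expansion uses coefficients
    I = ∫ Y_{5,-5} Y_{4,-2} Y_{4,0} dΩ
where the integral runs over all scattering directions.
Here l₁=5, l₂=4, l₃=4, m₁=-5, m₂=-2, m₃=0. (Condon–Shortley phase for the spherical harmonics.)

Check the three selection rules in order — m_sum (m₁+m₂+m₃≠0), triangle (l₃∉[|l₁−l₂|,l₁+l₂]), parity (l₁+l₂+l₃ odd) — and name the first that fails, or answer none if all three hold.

m₁+m₂+m₃ = -5 − 2 + 0 = -7  ✗
triangle: |5−4|=1 ≤ l₃=4 ≤ 5+4=9
parity: l₁+l₂+l₃ = 13 is odd

m_sum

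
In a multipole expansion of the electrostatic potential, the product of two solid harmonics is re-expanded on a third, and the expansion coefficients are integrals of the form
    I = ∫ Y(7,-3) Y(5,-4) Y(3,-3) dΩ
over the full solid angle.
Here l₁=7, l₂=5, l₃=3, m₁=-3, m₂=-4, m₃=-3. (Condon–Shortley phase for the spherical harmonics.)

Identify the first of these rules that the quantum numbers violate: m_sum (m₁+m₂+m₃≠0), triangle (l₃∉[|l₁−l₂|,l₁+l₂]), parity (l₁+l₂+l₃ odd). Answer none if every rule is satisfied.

m_sum

m₁+m₂+m₃ = -3 − 4 − 3 = -10  ✗
triangle: |7−5|=2 ≤ l₃=3 ≤ 7+5=12
parity: l₁+l₂+l₃ = 15 is odd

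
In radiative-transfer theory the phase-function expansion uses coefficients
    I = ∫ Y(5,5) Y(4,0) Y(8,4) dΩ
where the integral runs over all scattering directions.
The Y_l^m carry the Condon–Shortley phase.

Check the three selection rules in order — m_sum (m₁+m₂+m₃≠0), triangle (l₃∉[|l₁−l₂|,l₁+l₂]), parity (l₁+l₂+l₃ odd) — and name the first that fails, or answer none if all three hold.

m_sum

azimuthal sum: 5 + 0 + 4 = 9  ✗
1 ≤ 8 ≤ 9 (triangle on l)
L = 5 + 4 + 8 = 17 (odd)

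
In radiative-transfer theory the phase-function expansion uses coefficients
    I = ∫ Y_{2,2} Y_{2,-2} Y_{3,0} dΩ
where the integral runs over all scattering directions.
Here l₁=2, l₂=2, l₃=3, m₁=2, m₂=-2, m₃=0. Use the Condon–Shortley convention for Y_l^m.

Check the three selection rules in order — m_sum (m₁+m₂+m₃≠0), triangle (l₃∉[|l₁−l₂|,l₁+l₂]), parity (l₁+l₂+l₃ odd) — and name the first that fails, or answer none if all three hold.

azimuthal sum: 2 − 2 + 0 = 0  ✓
0 ≤ 3 ≤ 4 (triangle on l)  ✓
L = 2 + 2 + 3 = 7 (odd)  ✗

parity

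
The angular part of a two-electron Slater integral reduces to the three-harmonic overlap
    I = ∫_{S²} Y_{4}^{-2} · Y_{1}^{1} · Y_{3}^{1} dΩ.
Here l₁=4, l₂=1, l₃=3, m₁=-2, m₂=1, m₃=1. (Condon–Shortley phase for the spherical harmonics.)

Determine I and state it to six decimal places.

m-sum 0 ✓  L=8 even ✓  3≤3≤5 ✓
Π(2lᵢ+1) = 9×3×7 = 189
triangle coeff Δ(4,1,3) = 1/252
Σ_t [1,1]: t=1:−1/36 = -1/36
(3j)²=4/63 [(4 1 3; 0 0 0)], sign=+1
Σ_t [2,2]: t=2:+1/96 = 1/96
(3j)²=5/84 [(4 1 3; -2 1 1)], sign=+1
⇒ 4πI² = 5/7
I = (+1)√(5/7/(4π)) = 0.23841361

0.238414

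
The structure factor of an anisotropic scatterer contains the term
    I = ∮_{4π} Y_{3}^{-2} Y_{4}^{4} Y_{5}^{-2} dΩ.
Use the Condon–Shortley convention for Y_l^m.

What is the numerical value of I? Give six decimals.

-0.109480

Checks pass: Σm=0; 12 even; l₃=5∈[1,7].
(2·3+1)(2·4+1)(2·5+1) = 693
Δ: 2! 4! 6! / 13! → 1/180180
sum: t=0:+1/576 t=1:−1/144 t=2:+1/576 = -1/288
3j²(3 4 5; 0 0 0) = Δ·Π!·Σ² = 20/1001  (sign +1)
sum: t=2:+1/8640 = 1/8640
3j²(3 4 5; -2 4 -2) = Δ·Π!·Σ² = 14/1287  (sign -1)
combine: 4πI² = 693·20/1001·14/1287 = 280/1859
take √, sign -1: I = -0.10947990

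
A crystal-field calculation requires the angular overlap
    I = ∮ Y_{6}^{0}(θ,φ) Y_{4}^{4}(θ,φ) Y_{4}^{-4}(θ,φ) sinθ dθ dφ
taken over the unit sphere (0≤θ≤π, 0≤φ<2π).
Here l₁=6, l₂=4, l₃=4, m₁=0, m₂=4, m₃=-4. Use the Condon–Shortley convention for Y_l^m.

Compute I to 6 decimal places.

Rules hold: Σm=0, L=14 even, 2≤4≤10.
N = 13·9·9 = 1053
Δ = 6!·6!·2!/15! = 1/1261260
Racah Σ t=2..4: t=2:+1/4608 t=3:−1/1296 t=4:+1/4608 = -7/20736
⇒ 3j(6 4 4; 0 0 0)² = 20/1287, sgn -1
Racah Σ t=6..6: t=6:+1/1036800 = 1/1036800
⇒ 3j(6 4 4; 0 4 -4)² = 4/6435, sgn +1
4πI² = N·(3j₀)²·(3jₘ)² = 16/1573
I = -1·√(0.0101716/4π) = -0.02845055

-0.028451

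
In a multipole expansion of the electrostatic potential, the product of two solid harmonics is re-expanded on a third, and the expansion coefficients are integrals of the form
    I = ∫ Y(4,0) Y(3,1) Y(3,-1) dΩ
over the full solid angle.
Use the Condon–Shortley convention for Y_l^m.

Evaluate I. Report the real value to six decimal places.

-0.025645

m-sum 0 ✓  L=10 even ✓  1≤3≤7 ✓
Π(2lᵢ+1) = 9×7×7 = 441
triangle coeff Δ(4,3,3) = 1/34650
Σ_t [1,3]: t=1:−1/72 t=2:+1/16 t=3:−1/72 = 5/144
(3j)²=2/77 [(4 3 3; 0 0 0)], sign=-1
Σ_t [2,4]: t=2:+1/32 t=3:−1/36 t=4:+1/1152 = 5/1152
(3j)²=1/1386 [(4 3 3; 0 1 -1)], sign=+1
⇒ 4πI² = 1/121
I = (-1)√(1/121/(4π)) = -0.02564498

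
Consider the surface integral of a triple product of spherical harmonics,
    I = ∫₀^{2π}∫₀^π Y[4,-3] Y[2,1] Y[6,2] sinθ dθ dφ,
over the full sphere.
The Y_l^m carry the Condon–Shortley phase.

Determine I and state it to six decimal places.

Checks pass: Σm=0; 12 even; l₃=6∈[2,6].
(2·4+1)(2·2+1)(2·6+1) = 585
Δ: 0! 8! 4! / 13! → 1/6435
sum: t=0:+1/2304 = 1/2304
3j²(4 2 6; 0 0 0) = Δ·Π!·Σ² = 5/143  (sign +1)
sum: t=0:+1/30240 = 1/30240
3j²(4 2 6; -3 1 2) = Δ·Π!·Σ² = 32/6435  (sign +1)
combine: 4πI² = 585·5/143·32/6435 = 160/1573
take √, sign +1: I = 0.08996855

0.089969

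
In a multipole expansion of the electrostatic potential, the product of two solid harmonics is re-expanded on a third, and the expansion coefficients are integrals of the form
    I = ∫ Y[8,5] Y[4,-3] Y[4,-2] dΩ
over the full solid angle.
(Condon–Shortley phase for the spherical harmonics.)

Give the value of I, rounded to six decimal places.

Checks pass: Σm=0; 16 even; l₃=4∈[4,12].
(2·8+1)(2·4+1)(2·4+1) = 1377
Δ: 8! 8! 0! / 17! → 1/218790
sum: t=4:+1/331776 = 1/331776
3j²(8 4 4; 0 0 0) = Δ·Π!·Σ² = 490/21879  (sign +1)
sum: t=1:−1/7257600 = -1/7257600
3j²(8 4 4; 5 -3 -2) = Δ·Π!·Σ² = 2/85  (sign -1)
combine: 4πI² = 1377·490/21879·2/85 = 1764/2431
take √, sign -1: I = -0.24029895

-0.240299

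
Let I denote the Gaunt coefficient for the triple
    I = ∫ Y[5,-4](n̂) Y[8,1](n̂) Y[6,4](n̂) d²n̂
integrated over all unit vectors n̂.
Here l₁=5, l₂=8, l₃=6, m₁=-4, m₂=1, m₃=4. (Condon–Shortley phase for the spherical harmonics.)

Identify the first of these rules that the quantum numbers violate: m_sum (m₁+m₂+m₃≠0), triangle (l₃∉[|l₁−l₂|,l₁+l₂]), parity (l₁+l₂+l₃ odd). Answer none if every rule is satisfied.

Σmᵢ = 1  ✗
l₃∈[|l₁−l₂|,l₁+l₂]=[3,13], have l₃=6
Σlᵢ = 19 ⇒ odd

m_sum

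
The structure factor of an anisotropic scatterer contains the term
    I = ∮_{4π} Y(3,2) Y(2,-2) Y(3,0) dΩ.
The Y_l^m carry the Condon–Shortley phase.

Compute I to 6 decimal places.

Checks pass: Σm=0; 8 even; l₃=3∈[1,5].
(2·3+1)(2·2+1)(2·3+1) = 245
Δ: 2! 4! 2! / 9! → 1/3780
sum: t=0:+1/24 t=1:−1/4 t=2:+1/24 = -1/6
3j²(3 2 3; 0 0 0) = Δ·Π!·Σ² = 4/105  (sign +1)
sum: t=0:+1/24 = 1/24
3j²(3 2 3; 2 -2 0) = Δ·Π!·Σ² = 1/21  (sign -1)
combine: 4πI² = 245·4/105·1/21 = 4/9
take √, sign -1: I = -0.18806319

-0.188063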